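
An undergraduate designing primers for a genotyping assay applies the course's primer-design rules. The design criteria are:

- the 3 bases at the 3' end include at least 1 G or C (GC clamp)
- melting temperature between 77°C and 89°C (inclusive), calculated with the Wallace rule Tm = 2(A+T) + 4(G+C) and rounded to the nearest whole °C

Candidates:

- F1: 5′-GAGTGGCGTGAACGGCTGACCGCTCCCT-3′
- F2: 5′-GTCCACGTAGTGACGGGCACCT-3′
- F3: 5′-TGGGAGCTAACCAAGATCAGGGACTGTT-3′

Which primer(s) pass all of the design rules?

F3 only.

F1 (28 nt, A=4 T=5 G=10 C=9): 3' end CCT has 2 G/C ✓; Tm = 2·9 + 4·19 = 94°C, outside 77–89°C ✗ — fails.
F2 (22 nt, A=4 T=4 G=7 C=7): 3' end CCT has 2 G/C ✓; Tm = 2·8 + 4·14 = 72°C, outside 77–89°C ✗ — fails.
F3 (28 nt, A=8 T=6 G=9 C=5): 3' end GTT has 1 G/C ✓; Tm = 2·14 + 4·14 = 84°C ✓ — passes.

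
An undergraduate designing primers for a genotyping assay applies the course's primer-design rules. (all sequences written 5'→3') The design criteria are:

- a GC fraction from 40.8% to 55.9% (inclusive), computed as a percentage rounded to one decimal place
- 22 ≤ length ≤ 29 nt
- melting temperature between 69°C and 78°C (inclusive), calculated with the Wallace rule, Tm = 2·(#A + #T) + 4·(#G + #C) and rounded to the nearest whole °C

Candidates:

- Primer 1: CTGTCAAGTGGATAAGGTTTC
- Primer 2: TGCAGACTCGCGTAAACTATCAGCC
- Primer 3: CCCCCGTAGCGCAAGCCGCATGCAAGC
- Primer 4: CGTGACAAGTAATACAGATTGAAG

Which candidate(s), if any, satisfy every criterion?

Primer 2 only.

Primer 1 (21 nt, A=5 T=7 G=6 C=3): GC 9/21 = 42.9% ✓; length 21, outside 22–29 ✗; Tm = 2·12 + 4·9 = 60°C, outside 69–78°C ✗ — fails.
Primer 2 (25 nt, A=7 T=5 G=5 C=8): GC 13/25 = 52.0% ✓; length 25 ✓; Tm = 2·12 + 4·13 = 76°C ✓ — passes.
Primer 3 (27 nt, A=6 T=2 G=7 C=12): GC 19/27 = 70.4%, outside 40.8–55.9% ✗; length 27 ✓; Tm = 2·8 + 4·19 = 92°C, outside 69–78°C ✗ — fails.
Primer 4 (24 nt, A=10 T=5 G=6 C=3): GC 9/24 = 37.5%, outside 40.8–55.9% ✗; length 24 ✓; Tm = 2·15 + 4·9 = 66°C, outside 69–78°C ✗ — fails.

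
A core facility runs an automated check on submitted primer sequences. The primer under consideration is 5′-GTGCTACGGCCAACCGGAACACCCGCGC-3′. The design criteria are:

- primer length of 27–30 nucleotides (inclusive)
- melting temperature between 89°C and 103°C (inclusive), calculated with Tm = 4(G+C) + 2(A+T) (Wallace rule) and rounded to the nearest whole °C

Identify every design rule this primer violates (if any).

Meets all criteria.

Base counts: A=6, T=2, G=8, C=12 (length 28).
length: length 28 ✓
Tm: Tm = 2·8 + 4·20 = 96°C ✓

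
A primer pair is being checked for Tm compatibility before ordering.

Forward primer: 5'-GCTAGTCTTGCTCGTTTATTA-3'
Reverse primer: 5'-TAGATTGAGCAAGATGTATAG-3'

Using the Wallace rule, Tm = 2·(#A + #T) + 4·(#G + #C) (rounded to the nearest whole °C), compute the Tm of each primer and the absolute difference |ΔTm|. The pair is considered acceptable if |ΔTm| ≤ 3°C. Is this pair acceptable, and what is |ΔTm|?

Forward: A=3 T=10 G=4 C=4 → Tm = 2·13 + 4·8 = 58°C.
Reverse: A=8 T=6 G=6 C=1 → Tm = 2·14 + 4·7 = 56°C.
|ΔTm| = |58 − 56| = 2°C, ≤ 3°C.

|ΔTm| = 2°C; the pair is acceptable.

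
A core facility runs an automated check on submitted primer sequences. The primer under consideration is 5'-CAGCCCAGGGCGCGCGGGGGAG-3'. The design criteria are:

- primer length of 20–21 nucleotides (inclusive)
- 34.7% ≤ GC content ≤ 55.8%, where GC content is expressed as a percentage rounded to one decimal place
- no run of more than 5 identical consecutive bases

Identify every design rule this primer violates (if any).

Base counts: A=3, T=0, G=12, C=7 (length 22).
length: length 22, outside 20–21 ✗
GC content: GC 19/22 = 86.4%, outside 34.7–55.8% ✗
homopolymer run: longest run = 5 ✓

Fails: length, GC content.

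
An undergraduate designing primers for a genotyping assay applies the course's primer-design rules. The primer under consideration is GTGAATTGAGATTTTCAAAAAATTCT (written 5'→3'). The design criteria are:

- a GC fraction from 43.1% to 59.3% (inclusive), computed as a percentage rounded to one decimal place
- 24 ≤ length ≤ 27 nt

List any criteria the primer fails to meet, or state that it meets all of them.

Fails: GC content.

Base counts: A=10, T=10, G=4, C=2 (length 26).
GC content: GC 6/26 = 23.1%, outside 43.1–59.3% ✗
length: length 26 ✓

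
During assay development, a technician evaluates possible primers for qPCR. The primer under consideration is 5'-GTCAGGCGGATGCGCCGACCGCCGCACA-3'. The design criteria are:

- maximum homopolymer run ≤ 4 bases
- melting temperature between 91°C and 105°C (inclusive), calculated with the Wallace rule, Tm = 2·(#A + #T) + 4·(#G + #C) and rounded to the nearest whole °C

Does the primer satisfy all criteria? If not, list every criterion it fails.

Base counts: A=5, T=2, G=10, C=11 (length 28).
homopolymer run: longest run = 2 ✓
Tm: Tm = 2·7 + 4·21 = 98°C ✓

Meets all criteria.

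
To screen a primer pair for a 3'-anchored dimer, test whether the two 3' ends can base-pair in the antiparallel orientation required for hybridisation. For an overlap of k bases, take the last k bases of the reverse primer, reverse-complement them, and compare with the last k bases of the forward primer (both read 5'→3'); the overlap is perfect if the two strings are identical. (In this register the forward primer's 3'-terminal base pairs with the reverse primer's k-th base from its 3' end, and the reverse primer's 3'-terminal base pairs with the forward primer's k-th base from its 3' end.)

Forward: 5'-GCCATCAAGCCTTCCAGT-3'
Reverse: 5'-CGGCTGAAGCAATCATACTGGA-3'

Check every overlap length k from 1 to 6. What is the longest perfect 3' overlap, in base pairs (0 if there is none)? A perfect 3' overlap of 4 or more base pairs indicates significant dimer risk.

Longest perfect overlap: 6 complementary base pairs; significant dimer risk (threshold 4).

Last 6 bases (5'→3') — forward …TCCAGT, reverse …ACTGGA.
Reverse complement of the reverse primer's last 6 bases: TCCAGT; its first k bases are the reverse complement of the reverse primer's last k bases, so a perfect k-base overlap needs the forward primer's last k bases to equal them.
Comparing (forward last k vs required): k=1: T vs T ✓; k=2: GT vs TC ✗; k=3: AGT vs TCC ✗; k=4: CAGT vs TCCA ✗; k=5: CCAGT vs TCCAG ✗; k=6: TCCAGT vs TCCAGT ✓.
Perfect overlaps at k = 1, 6; the largest is 6.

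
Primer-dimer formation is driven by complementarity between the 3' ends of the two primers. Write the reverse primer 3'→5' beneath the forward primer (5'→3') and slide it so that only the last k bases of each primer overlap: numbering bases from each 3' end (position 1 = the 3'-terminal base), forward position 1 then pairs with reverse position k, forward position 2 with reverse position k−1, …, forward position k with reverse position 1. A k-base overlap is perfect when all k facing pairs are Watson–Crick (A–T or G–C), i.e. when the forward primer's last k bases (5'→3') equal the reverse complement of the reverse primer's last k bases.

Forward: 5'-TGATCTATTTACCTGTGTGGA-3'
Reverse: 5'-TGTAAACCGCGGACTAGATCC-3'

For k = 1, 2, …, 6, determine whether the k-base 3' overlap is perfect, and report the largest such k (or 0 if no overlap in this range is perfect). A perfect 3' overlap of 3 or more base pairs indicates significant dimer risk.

Last 6 bases (5'→3') — forward …TGTGGA, reverse …AGATCC.
Reverse complement of the reverse primer's last 6 bases: GGATCT; its first k bases are the reverse complement of the reverse primer's last k bases, so a perfect k-base overlap needs the forward primer's last k bases to equal them.
Comparing (forward last k vs required): k=1: A vs G ✗; k=2: GA vs GG ✗; k=3: GGA vs GGA ✓; k=4: TGGA vs GGAT ✗; k=5: GTGGA vs GGATC ✗; k=6: TGTGGA vs GGATCT ✗.
Only k = 3 is perfect, so the longest perfect 3' overlap is 3.

Longest perfect overlap: 3 complementary base pairs; significant dimer risk (threshold 3).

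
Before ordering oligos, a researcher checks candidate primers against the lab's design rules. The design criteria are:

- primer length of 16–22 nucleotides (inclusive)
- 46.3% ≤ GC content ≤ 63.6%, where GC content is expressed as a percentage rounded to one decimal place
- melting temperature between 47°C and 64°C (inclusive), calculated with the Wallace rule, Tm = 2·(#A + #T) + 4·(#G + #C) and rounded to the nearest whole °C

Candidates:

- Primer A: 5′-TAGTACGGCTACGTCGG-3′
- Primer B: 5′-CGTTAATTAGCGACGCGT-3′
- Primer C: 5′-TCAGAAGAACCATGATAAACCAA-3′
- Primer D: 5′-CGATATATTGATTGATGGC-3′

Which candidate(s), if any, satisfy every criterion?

Primer A and Primer B.

Primer A (17 nt, A=3 T=4 G=6 C=4): length 17 ✓; GC 10/17 = 58.8% ✓; Tm = 2·7 + 4·10 = 54°C ✓ — passes.
Primer B (18 nt, A=4 T=5 G=5 C=4): length 18 ✓; GC 9/18 = 50.0% ✓; Tm = 2·9 + 4·9 = 54°C ✓ — passes.
Primer C (23 nt, A=12 T=3 G=3 C=5): length 23, outside 16–22 ✗; GC 8/23 = 34.8%, outside 46.3–63.6% ✗; Tm = 2·15 + 4·8 = 62°C ✓ — fails.
Primer D (19 nt, A=5 T=7 G=5 C=2): length 19 ✓; GC 7/19 = 36.8%, outside 46.3–63.6% ✗; Tm = 2·12 + 4·7 = 52°C ✓ — fails.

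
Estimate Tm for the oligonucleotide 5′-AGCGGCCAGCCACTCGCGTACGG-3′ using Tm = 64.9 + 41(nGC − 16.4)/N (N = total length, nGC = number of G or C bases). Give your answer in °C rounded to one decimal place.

Base counts: A=4, T=2, G=8, C=9; G+C = 17, N = 23.
Tm = 64.9 + 41·(17 − 16.4)/23 = 64.9 + 24.60/23 = 66.0°C.

66.0°C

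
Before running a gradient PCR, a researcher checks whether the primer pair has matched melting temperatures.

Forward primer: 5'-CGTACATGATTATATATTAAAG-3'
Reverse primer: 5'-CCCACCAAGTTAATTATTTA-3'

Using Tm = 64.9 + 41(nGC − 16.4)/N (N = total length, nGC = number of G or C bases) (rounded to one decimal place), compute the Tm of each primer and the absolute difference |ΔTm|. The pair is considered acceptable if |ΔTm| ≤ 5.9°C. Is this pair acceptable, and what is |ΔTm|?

Forward: G+C = 5, N = 22 → Tm = 64.9 + 41·(5 − 16.4)/22 = 43.7°C.
Reverse: G+C = 6, N = 20 → Tm = 64.9 + 41·(6 − 16.4)/20 = 43.6°C.
|ΔTm| = |43.7 − 43.6| = 0.1°C, ≤ 5.9°C.

|ΔTm| = 0.1°C; the pair is acceptable.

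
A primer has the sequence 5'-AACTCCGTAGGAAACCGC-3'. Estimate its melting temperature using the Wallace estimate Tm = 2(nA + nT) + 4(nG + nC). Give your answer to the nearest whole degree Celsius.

56°C

Base counts: A=6, T=2, G=4, C=6 (length 18).
Tm = 2·(6+2) + 4·(4+6) = 2·8 + 4·10 = 16 + 40 = 56°C.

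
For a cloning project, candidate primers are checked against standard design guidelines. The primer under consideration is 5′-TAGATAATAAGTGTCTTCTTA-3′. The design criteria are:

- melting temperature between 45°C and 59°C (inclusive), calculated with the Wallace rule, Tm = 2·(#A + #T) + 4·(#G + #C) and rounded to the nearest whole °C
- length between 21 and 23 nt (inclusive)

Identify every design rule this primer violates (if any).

Meets all criteria.

Base counts: A=7, T=9, G=3, C=2 (length 21).
Tm: Tm = 2·16 + 4·5 = 52°C ✓
length: length 21 ✓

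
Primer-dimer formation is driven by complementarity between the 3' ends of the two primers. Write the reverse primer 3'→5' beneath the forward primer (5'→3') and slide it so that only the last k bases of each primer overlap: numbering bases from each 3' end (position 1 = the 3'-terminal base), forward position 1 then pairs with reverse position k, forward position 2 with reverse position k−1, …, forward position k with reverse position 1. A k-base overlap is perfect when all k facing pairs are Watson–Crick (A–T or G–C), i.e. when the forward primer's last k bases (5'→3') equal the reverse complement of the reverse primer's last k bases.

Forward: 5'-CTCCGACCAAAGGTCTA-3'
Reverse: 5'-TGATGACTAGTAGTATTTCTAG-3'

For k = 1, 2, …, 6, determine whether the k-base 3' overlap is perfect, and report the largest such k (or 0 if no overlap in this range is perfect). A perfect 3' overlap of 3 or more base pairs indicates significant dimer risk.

Longest perfect overlap: 3 complementary base pairs; significant dimer risk (threshold 3).

Last 6 bases (5'→3') — forward …GGTCTA, reverse …TTCTAG.
Reverse complement of the reverse primer's last 6 bases: CTAGAA; its first k bases are the reverse complement of the reverse primer's last k bases, so a perfect k-base overlap needs the forward primer's last k bases to equal them.
Comparing (forward last k vs required): k=1: A vs C ✗; k=2: TA vs CT ✗; k=3: CTA vs CTA ✓; k=4: TCTA vs CTAG ✗; k=5: GTCTA vs CTAGA ✗; k=6: GGTCTA vs CTAGAA ✗.
Only k = 3 is perfect, so the longest perfect 3' overlap is 3.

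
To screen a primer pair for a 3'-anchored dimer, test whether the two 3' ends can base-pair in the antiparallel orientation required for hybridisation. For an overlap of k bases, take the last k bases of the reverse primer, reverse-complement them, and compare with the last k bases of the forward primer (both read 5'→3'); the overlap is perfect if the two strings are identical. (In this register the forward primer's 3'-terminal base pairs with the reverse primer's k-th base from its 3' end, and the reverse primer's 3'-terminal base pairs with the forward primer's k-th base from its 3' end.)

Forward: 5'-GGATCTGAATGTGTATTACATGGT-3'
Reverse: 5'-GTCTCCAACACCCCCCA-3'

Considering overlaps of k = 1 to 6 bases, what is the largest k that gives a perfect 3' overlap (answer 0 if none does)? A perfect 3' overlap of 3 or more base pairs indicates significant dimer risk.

Last 6 bases (5'→3') — forward …CATGGT, reverse …CCCCCA.
Reverse complement of the reverse primer's last 6 bases: TGGGGG; its first k bases are the reverse complement of the reverse primer's last k bases, so a perfect k-base overlap needs the forward primer's last k bases to equal them.
Comparing (forward last k vs required): k=1: T vs T ✓; k=2: GT vs TG ✗; k=3: GGT vs TGG ✗; k=4: TGGT vs TGGG ✗; k=5: ATGGT vs TGGGG ✗; k=6: CATGGT vs TGGGGG ✗.
Only k = 1 is perfect, so the longest perfect 3' overlap is 1.

Longest perfect overlap: 1 complementary base pair; below the dimer-risk threshold (threshold 3).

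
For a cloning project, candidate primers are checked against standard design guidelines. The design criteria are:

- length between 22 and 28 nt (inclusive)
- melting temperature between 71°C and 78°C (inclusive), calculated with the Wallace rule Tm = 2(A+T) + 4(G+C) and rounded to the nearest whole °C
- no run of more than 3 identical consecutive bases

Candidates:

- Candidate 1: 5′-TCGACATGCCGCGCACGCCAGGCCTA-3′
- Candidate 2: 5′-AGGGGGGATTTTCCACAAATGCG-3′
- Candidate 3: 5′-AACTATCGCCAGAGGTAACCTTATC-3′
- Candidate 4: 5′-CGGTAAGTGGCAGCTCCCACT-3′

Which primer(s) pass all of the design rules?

Candidate 3 only.

Candidate 1 (26 nt, A=5 T=3 G=7 C=11): length 26 ✓; Tm = 2·8 + 4·18 = 88°C, outside 71–78°C ✗; longest run = 2 ✓ — fails.
Candidate 2 (23 nt, A=6 T=5 G=8 C=4): length 23 ✓; Tm = 2·11 + 4·12 = 70°C, outside 71–78°C ✗; longest run = 6, exceeds 3 ✗ — fails.
Candidate 3 (25 nt, A=8 T=6 G=4 C=7): length 25 ✓; Tm = 2·14 + 4·11 = 72°C ✓; longest run = 2 ✓ — passes.
Candidate 4 (21 nt, A=4 T=4 G=6 C=7): length 21, outside 22–28 ✗; Tm = 2·8 + 4·13 = 68°C, outside 71–78°C ✗; longest run = 3 ✓ — fails.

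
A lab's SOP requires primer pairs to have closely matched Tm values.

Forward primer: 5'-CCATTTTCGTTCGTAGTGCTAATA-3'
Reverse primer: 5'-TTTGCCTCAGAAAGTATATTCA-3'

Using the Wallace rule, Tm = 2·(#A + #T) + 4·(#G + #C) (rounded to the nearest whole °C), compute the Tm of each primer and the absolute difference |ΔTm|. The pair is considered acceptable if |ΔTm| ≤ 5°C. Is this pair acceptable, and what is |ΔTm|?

Forward: A=5 T=10 G=4 C=5 → Tm = 2·15 + 4·9 = 66°C.
Reverse: A=7 T=8 G=3 C=4 → Tm = 2·15 + 4·7 = 58°C.
|ΔTm| = |66 − 58| = 8°C, > 5°C.

|ΔTm| = 8°C; the pair is not acceptable.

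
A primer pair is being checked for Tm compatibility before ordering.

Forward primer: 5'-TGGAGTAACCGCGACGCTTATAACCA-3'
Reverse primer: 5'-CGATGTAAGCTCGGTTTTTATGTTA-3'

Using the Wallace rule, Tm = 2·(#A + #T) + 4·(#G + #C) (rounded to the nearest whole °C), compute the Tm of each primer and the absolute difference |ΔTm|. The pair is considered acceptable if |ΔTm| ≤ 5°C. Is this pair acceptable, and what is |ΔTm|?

Forward: A=8 T=5 G=6 C=7 → Tm = 2·13 + 4·13 = 78°C.
Reverse: A=5 T=11 G=6 C=3 → Tm = 2·16 + 4·9 = 68°C.
|ΔTm| = |78 − 68| = 10°C, > 5°C.

|ΔTm| = 10°C; the pair is not acceptable.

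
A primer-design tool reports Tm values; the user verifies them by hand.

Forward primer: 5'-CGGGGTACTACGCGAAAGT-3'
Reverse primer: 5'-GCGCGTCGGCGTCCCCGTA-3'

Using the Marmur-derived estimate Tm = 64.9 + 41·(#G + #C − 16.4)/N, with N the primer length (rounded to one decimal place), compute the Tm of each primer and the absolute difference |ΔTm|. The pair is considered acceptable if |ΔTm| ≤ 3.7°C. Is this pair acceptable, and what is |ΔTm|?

Forward: G+C = 11, N = 19 → Tm = 64.9 + 41·(11 − 16.4)/19 = 53.2°C.
Reverse: G+C = 15, N = 19 → Tm = 64.9 + 41·(15 − 16.4)/19 = 61.9°C.
|ΔTm| = |53.2 − 61.9| = 8.7°C, > 3.7°C.

|ΔTm| = 8.7°C; the pair is not acceptable.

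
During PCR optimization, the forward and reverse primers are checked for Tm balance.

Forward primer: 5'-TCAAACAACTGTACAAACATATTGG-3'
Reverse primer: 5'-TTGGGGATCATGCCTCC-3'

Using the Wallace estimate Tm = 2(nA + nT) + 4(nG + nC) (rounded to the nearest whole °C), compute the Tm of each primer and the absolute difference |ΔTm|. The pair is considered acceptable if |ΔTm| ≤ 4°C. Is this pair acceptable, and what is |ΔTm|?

Forward: A=11 T=6 G=3 C=5 → Tm = 2·17 + 4·8 = 66°C.
Reverse: A=2 T=5 G=5 C=5 → Tm = 2·7 + 4·10 = 54°C.
|ΔTm| = |66 − 54| = 12°C, > 4°C.

|ΔTm| = 12°C; the pair is not acceptable.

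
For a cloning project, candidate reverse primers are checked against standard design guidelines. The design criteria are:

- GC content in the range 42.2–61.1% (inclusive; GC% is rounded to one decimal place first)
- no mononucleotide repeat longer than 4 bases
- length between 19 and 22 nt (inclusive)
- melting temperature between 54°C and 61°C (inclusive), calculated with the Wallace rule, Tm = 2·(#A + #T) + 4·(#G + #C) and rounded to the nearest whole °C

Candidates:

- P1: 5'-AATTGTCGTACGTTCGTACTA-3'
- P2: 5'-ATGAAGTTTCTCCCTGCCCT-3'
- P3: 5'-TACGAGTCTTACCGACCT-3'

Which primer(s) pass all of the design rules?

P2 only.

P1 (21 nt, A=5 T=8 G=4 C=4): GC 8/21 = 38.1%, outside 42.2–61.1% ✗; longest run = 2 ✓; length 21 ✓; Tm = 2·13 + 4·8 = 58°C ✓ — fails.
P2 (20 nt, A=3 T=7 G=3 C=7): GC 10/20 = 50.0% ✓; longest run = 3 ✓; length 20 ✓; Tm = 2·10 + 4·10 = 60°C ✓ — passes.
P3 (18 nt, A=4 T=5 G=3 C=6): GC 9/18 = 50.0% ✓; longest run = 2 ✓; length 18, outside 19–22 ✗; Tm = 2·9 + 4·9 = 54°C ✓ — fails.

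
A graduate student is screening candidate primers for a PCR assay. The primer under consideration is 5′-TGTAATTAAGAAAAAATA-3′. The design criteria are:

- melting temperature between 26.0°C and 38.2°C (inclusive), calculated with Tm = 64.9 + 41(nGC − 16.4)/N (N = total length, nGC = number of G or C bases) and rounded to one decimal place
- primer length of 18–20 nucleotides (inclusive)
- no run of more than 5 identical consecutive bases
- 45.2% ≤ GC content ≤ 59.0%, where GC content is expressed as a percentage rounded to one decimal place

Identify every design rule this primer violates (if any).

Base counts: A=11, T=5, G=2, C=0 (length 18).
Tm: Tm = 64.9 + 41·(2 − 16.4)/18 = 32.1°C ✓
length: length 18 ✓
homopolymer run: longest run = 6, exceeds 5 ✗
GC content: GC 2/18 = 11.1%, outside 45.2–59.0% ✗

Fails: homopolymer run, GC content.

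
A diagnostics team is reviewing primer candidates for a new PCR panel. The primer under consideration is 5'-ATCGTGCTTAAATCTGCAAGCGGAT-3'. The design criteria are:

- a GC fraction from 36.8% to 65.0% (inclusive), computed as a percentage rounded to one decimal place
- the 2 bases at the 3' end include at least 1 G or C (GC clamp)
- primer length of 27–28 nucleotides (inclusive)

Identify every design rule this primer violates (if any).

Fails: GC clamp, length.

Base counts: A=7, T=7, G=6, C=5 (length 25).
GC content: GC 11/25 = 44.0% ✓
GC clamp: 3' end AT has 0 G/C, need ≥1 ✗
length: length 25, outside 27–28 ✗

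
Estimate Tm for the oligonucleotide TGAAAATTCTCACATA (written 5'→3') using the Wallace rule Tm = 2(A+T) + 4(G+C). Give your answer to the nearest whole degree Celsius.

40°C

Base counts: A=7, T=5, G=1, C=3 (length 16).
Tm = 2·(7+5) + 4·(1+3) = 2·12 + 4·4 = 24 + 16 = 40°C.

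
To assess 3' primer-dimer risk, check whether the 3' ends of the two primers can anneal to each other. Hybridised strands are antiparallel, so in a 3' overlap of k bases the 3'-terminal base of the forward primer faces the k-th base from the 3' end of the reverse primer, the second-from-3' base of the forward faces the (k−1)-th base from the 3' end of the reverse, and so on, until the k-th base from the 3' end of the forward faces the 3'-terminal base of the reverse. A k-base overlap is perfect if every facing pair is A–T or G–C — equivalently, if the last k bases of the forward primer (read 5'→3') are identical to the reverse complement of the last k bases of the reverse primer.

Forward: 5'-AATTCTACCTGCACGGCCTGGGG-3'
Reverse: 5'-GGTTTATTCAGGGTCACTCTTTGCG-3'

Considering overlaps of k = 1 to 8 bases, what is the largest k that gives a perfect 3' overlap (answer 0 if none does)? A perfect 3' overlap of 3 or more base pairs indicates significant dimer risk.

Longest perfect overlap: 0 complementary base pairs; below the dimer-risk threshold (threshold 3).

Last 8 bases (5'→3') — forward …GCCTGGGG, reverse …TCTTTGCG.
Reverse complement of the reverse primer's last 8 bases: CGCAAAGA; its first k bases are the reverse complement of the reverse primer's last k bases, so a perfect k-base overlap needs the forward primer's last k bases to equal them.
Comparing (forward last k vs required): k=1: G vs C ✗; k=2: GG vs CG ✗; k=3: GGG vs CGC ✗; k=4: GGGG vs CGCA ✗; k=5: TGGGG vs CGCAA ✗; k=6: CTGGGG vs CGCAAA ✗; k=7: CCTGGGG vs CGCAAAG ✗; k=8: GCCTGGGG vs CGCAAAGA ✗.
No overlap length from 1 to 8 is perfect, so the longest perfect 3' overlap is 0.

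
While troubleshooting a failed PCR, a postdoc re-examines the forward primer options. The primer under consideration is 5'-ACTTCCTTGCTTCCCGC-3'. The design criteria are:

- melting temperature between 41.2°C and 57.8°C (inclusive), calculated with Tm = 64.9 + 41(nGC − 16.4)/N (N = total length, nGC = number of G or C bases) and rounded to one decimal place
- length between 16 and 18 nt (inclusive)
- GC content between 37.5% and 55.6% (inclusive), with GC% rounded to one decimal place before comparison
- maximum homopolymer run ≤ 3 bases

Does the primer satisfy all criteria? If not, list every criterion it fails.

Fails: GC content.

Base counts: A=1, T=6, G=2, C=8 (length 17).
Tm: Tm = 64.9 + 41·(10 − 16.4)/17 = 49.5°C ✓
length: length 17 ✓
GC content: GC 10/17 = 58.8%, outside 37.5–55.6% ✗
homopolymer run: longest run = 3 ✓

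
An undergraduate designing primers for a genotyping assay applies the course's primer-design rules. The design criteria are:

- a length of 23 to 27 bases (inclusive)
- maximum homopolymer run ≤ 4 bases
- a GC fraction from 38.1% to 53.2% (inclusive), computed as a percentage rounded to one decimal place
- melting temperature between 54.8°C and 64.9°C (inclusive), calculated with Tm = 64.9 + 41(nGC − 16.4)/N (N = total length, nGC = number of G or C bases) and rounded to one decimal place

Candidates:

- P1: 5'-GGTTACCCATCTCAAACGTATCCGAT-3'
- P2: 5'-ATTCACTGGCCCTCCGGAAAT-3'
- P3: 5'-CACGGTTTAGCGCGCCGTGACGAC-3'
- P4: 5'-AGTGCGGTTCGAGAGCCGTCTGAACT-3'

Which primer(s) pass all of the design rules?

P1 only.

P1 (26 nt, A=7 T=7 G=4 C=8): length 26 ✓; longest run = 3 ✓; GC 12/26 = 46.2% ✓; Tm = 64.9 + 41·(12 − 16.4)/26 = 58.0°C ✓ — passes.
P2 (21 nt, A=5 T=5 G=4 C=7): length 21, outside 23–27 ✗; longest run = 3 ✓; GC 11/21 = 52.4% ✓; Tm = 64.9 + 41·(11 − 16.4)/21 = 54.4°C, outside 54.8–64.9°C ✗ — fails.
P3 (24 nt, A=4 T=4 G=8 C=8): length 24 ✓; longest run = 3 ✓; GC 16/24 = 66.7%, outside 38.1–53.2% ✗; Tm = 64.9 + 41·(16 − 16.4)/24 = 64.2°C ✓ — fails.
P4 (26 nt, A=5 T=6 G=9 C=6): length 26 ✓; longest run = 2 ✓; GC 15/26 = 57.7%, outside 38.1–53.2% ✗; Tm = 64.9 + 41·(15 − 16.4)/26 = 62.7°C ✓ — fails.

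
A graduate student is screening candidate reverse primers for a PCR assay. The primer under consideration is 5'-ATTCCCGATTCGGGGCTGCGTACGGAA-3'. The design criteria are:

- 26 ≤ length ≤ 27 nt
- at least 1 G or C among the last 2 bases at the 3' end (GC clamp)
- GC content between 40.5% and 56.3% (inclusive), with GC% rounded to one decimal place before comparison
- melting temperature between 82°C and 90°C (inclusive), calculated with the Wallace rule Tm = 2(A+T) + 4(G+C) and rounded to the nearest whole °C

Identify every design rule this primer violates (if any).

Fails: GC clamp, GC content.

Base counts: A=5, T=6, G=9, C=7 (length 27).
length: length 27 ✓
GC clamp: 3' end AA has 0 G/C, need ≥1 ✗
GC content: GC 16/27 = 59.3%, outside 40.5–56.3% ✗
Tm: Tm = 2·11 + 4·16 = 86°C ✓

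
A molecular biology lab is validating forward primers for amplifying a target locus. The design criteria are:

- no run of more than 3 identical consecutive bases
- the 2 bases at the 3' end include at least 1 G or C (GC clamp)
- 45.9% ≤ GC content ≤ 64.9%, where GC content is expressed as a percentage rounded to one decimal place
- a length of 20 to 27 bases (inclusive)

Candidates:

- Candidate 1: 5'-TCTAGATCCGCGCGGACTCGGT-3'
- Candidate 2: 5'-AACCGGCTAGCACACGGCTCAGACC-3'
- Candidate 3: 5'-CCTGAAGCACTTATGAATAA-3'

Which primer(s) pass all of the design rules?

Candidate 1 (22 nt, A=3 T=5 G=7 C=7): longest run = 2 ✓; 3' end GT has 1 G/C ✓; GC 14/22 = 63.6% ✓; length 22 ✓ — passes.
Candidate 2 (25 nt, A=7 T=2 G=6 C=10): longest run = 2 ✓; 3' end CC has 2 G/C ✓; GC 16/25 = 64.0% ✓; length 25 ✓ — passes.
Candidate 3 (20 nt, A=8 T=5 G=3 C=4): longest run = 2 ✓; 3' end AA has 0 G/C, need ≥1 ✗; GC 7/20 = 35.0%, outside 45.9–64.9% ✗; length 20 ✓ — fails.

Candidate 1 and Candidate 2.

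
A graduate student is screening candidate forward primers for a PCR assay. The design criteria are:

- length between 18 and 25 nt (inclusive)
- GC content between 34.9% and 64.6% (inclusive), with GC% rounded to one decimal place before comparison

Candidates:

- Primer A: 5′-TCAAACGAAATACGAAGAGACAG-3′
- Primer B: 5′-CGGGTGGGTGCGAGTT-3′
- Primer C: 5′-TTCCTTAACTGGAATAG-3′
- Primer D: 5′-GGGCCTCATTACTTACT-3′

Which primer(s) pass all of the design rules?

Primer A (23 nt, A=12 T=2 G=5 C=4): length 23 ✓; GC 9/23 = 39.1% ✓ — passes.
Primer B (16 nt, A=1 T=4 G=9 C=2): length 16, outside 18–25 ✗; GC 11/16 = 68.8%, outside 34.9–64.6% ✗ — fails.
Primer C (17 nt, A=5 T=6 G=3 C=3): length 17, outside 18–25 ✗; GC 6/17 = 35.3% ✓ — fails.
Primer D (17 nt, A=3 T=6 G=3 C=5): length 17, outside 18–25 ✗; GC 8/17 = 47.1% ✓ — fails.

Primer A only.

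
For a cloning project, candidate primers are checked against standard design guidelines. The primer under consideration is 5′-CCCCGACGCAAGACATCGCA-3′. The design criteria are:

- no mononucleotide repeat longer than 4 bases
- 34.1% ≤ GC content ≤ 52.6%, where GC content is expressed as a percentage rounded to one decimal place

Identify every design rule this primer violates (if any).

Base counts: A=6, T=1, G=4, C=9 (length 20).
homopolymer run: longest run = 4 ✓
GC content: GC 13/20 = 65.0%, outside 34.1–52.6% ✗

Fails: GC content.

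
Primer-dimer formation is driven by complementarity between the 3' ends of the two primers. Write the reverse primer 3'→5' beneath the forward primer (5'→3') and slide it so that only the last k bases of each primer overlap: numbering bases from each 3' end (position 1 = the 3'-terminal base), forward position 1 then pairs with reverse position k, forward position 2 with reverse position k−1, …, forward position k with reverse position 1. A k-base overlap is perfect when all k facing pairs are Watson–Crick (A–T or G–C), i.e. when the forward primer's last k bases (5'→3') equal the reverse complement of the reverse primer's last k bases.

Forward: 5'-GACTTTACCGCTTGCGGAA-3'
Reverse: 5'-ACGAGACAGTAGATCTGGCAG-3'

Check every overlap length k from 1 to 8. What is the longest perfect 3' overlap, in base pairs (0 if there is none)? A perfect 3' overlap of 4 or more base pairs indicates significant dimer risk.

Longest perfect overlap: 0 complementary base pairs; below the dimer-risk threshold (threshold 4).

Last 8 bases (5'→3') — forward …TTGCGGAA, reverse …TCTGGCAG.
Reverse complement of the reverse primer's last 8 bases: CTGCCAGA; its first k bases are the reverse complement of the reverse primer's last k bases, so a perfect k-base overlap needs the forward primer's last k bases to equal them.
Comparing (forward last k vs required): k=1: A vs C ✗; k=2: AA vs CT ✗; k=3: GAA vs CTG ✗; k=4: GGAA vs CTGC ✗; k=5: CGGAA vs CTGCC ✗; k=6: GCGGAA vs CTGCCA ✗; k=7: TGCGGAA vs CTGCCAG ✗; k=8: TTGCGGAA vs CTGCCAGA ✗.
No overlap length from 1 to 8 is perfect, so the longest perfect 3' overlap is 0.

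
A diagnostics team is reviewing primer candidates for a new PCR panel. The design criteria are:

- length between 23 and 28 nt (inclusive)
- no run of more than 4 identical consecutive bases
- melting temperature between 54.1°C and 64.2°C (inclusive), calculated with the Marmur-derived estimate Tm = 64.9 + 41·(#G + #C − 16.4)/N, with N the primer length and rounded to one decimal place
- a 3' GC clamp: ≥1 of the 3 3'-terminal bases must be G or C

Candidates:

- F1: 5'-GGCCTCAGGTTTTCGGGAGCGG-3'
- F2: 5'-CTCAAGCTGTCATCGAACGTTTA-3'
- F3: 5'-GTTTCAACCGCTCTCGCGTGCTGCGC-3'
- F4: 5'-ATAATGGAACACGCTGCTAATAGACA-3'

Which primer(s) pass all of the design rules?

F4 only.

F1 (22 nt, A=2 T=5 G=10 C=5): length 22, outside 23–28 ✗; longest run = 4 ✓; Tm = 64.9 + 41·(15 − 16.4)/22 = 62.3°C ✓; 3' end CGG has 3 G/C ✓ — fails.
F2 (23 nt, A=6 T=7 G=4 C=6): length 23 ✓; longest run = 3 ✓; Tm = 64.9 + 41·(10 − 16.4)/23 = 53.5°C, outside 54.1–64.2°C ✗; 3' end TTA has 0 G/C, need ≥1 ✗ — fails.
F3 (26 nt, A=2 T=7 G=7 C=10): length 26 ✓; longest run = 3 ✓; Tm = 64.9 + 41·(17 − 16.4)/26 = 65.8°C, outside 54.1–64.2°C ✗; 3' end CGC has 3 G/C ✓ — fails.
F4 (26 nt, A=11 T=5 G=5 C=5): length 26 ✓; longest run = 2 ✓; Tm = 64.9 + 41·(10 − 16.4)/26 = 54.8°C ✓; 3' end ACA has 1 G/C ✓ — passes.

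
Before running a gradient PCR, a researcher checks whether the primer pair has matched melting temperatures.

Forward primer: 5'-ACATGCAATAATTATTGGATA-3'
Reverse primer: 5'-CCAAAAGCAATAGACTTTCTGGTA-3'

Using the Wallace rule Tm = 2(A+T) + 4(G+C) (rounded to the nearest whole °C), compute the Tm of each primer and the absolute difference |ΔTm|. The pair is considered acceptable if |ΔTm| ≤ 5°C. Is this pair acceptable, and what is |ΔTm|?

Forward: A=9 T=7 G=3 C=2 → Tm = 2·16 + 4·5 = 52°C.
Reverse: A=9 T=6 G=4 C=5 → Tm = 2·15 + 4·9 = 66°C.
|ΔTm| = |52 − 66| = 14°C, > 5°C.

|ΔTm| = 14°C; the pair is not acceptable.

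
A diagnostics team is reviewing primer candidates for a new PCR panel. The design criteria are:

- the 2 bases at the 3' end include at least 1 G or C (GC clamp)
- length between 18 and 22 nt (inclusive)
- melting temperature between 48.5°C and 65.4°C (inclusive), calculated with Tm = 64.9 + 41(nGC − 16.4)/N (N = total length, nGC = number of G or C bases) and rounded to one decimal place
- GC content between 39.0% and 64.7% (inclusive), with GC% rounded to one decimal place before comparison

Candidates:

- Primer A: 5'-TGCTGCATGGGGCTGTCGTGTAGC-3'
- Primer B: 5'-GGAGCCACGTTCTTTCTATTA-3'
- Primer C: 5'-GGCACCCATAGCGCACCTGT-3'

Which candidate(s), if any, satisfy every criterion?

Primer A (24 nt, A=2 T=7 G=10 C=5): 3' end GC has 2 G/C ✓; length 24, outside 18–22 ✗; Tm = 64.9 + 41·(15 − 16.4)/24 = 62.5°C ✓; GC 15/24 = 62.5% ✓ — fails.
Primer B (21 nt, A=4 T=8 G=4 C=5): 3' end TA has 0 G/C, need ≥1 ✗; length 21 ✓; Tm = 64.9 + 41·(9 − 16.4)/21 = 50.5°C ✓; GC 9/21 = 42.9% ✓ — fails.
Primer C (20 nt, A=4 T=3 G=5 C=8): 3' end GT has 1 G/C ✓; length 20 ✓; Tm = 64.9 + 41·(13 − 16.4)/20 = 57.9°C ✓; GC 13/20 = 65.0%, outside 39.0–64.7% ✗ — fails.

None of the candidates satisfy all criteria.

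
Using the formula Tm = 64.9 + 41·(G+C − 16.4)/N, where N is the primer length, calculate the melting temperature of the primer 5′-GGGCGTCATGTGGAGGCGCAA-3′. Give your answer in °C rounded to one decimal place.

Base counts: A=4, T=3, G=10, C=4; G+C = 14, N = 21.
Tm = 64.9 + 41·(14 − 16.4)/21 = 64.9 + -98.40/21 = 60.2°C.

60.2°C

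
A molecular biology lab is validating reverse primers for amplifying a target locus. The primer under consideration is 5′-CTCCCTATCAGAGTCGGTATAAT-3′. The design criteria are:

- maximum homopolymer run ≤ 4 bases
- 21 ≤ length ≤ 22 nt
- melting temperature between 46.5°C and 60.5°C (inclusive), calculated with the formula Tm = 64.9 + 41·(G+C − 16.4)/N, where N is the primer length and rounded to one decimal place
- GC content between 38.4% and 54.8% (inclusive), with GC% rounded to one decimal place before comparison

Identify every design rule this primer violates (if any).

Base counts: A=6, T=7, G=4, C=6 (length 23).
homopolymer run: longest run = 3 ✓
length: length 23, outside 21–22 ✗
Tm: Tm = 64.9 + 41·(10 − 16.4)/23 = 53.5°C ✓
GC content: GC 10/23 = 43.5% ✓

Fails: length.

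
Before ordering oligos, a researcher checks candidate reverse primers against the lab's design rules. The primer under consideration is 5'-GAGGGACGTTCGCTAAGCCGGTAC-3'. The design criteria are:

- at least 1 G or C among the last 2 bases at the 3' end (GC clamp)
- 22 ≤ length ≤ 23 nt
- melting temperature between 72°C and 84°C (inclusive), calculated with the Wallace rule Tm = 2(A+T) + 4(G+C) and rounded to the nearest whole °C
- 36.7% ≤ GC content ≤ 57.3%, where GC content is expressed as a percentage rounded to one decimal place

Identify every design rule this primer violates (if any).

Fails: length, GC content.

Base counts: A=5, T=4, G=9, C=6 (length 24).
GC clamp: 3' end AC has 1 G/C ✓
length: length 24, outside 22–23 ✗
Tm: Tm = 2·9 + 4·15 = 78°C ✓
GC content: GC 15/24 = 62.5%, outside 36.7–57.3% ✗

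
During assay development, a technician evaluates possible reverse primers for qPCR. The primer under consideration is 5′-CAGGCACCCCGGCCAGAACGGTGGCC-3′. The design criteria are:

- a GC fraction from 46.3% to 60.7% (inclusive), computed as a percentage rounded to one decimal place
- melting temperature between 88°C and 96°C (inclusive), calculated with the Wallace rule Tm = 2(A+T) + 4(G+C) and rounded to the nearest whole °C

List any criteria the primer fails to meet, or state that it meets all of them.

Base counts: A=5, T=1, G=9, C=11 (length 26).
GC content: GC 20/26 = 76.9%, outside 46.3–60.7% ✗
Tm: Tm = 2·6 + 4·20 = 92°C ✓

Fails: GC content.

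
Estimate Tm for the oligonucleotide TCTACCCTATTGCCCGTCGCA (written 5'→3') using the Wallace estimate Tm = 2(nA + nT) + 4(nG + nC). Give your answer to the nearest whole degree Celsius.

66°C

Base counts: A=3, T=6, G=3, C=9 (length 21).
Tm = 2·(3+6) + 4·(3+9) = 2·9 + 4·12 = 18 + 48 = 66°C.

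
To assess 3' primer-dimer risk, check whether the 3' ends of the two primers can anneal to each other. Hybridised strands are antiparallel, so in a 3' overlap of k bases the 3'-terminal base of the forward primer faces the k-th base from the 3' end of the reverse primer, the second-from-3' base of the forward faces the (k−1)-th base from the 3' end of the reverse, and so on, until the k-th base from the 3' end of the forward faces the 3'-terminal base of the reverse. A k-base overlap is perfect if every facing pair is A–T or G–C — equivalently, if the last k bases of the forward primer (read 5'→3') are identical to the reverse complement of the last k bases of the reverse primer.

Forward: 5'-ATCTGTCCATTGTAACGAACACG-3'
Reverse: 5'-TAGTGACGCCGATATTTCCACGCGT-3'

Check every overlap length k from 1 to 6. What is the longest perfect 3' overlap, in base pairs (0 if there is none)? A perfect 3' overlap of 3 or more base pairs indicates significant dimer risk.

Last 6 bases (5'→3') — forward …AACACG, reverse …ACGCGT.
Reverse complement of the reverse primer's last 6 bases: ACGCGT; its first k bases are the reverse complement of the reverse primer's last k bases, so a perfect k-base overlap needs the forward primer's last k bases to equal them.
Comparing (forward last k vs required): k=1: G vs A ✗; k=2: CG vs AC ✗; k=3: ACG vs ACG ✓; k=4: CACG vs ACGC ✗; k=5: ACACG vs ACGCG ✗; k=6: AACACG vs ACGCGT ✗.
Only k = 3 is perfect, so the longest perfect 3' overlap is 3.

Longest perfect overlap: 3 complementary base pairs; significant dimer risk (threshold 3).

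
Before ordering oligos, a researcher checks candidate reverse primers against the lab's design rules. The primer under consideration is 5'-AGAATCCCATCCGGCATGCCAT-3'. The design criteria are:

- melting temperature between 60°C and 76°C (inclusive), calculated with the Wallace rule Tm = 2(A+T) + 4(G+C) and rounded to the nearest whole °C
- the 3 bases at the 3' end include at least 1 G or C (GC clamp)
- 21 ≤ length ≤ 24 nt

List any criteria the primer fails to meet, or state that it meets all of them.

Meets all criteria.

Base counts: A=6, T=4, G=4, C=8 (length 22).
Tm: Tm = 2·10 + 4·12 = 68°C ✓
GC clamp: 3' end CAT has 1 G/C ✓
length: length 22 ✓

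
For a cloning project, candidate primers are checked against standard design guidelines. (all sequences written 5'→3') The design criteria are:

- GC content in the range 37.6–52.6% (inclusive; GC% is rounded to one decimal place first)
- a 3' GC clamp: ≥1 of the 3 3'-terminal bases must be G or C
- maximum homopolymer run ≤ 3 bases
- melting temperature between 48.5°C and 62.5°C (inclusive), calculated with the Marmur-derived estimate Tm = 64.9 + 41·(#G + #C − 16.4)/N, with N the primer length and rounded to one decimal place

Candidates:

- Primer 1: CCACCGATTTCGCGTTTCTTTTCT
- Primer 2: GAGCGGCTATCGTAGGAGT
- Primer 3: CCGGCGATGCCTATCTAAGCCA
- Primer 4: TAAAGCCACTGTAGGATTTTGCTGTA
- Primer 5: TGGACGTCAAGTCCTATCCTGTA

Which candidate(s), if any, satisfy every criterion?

Primer 1 (24 nt, A=2 T=11 G=3 C=8): GC 11/24 = 45.8% ✓; 3' end TCT has 1 G/C ✓; longest run = 4, exceeds 3 ✗; Tm = 64.9 + 41·(11 − 16.4)/24 = 55.7°C ✓ — fails.
Primer 2 (19 nt, A=4 T=4 G=8 C=3): GC 11/19 = 57.9%, outside 37.6–52.6% ✗; 3' end AGT has 1 G/C ✓; longest run = 2 ✓; Tm = 64.9 + 41·(11 − 16.4)/19 = 53.2°C ✓ — fails.
Primer 3 (22 nt, A=5 T=4 G=5 C=8): GC 13/22 = 59.1%, outside 37.6–52.6% ✗; 3' end CCA has 2 G/C ✓; longest run = 2 ✓; Tm = 64.9 + 41·(13 − 16.4)/22 = 58.6°C ✓ — fails.
Primer 4 (26 nt, A=7 T=9 G=6 C=4): GC 10/26 = 38.5% ✓; 3' end GTA has 1 G/C ✓; longest run = 4, exceeds 3 ✗; Tm = 64.9 + 41·(10 − 16.4)/26 = 54.8°C ✓ — fails.
Primer 5 (23 nt, A=5 T=7 G=5 C=6): GC 11/23 = 47.8% ✓; 3' end GTA has 1 G/C ✓; longest run = 2 ✓; Tm = 64.9 + 41·(11 − 16.4)/23 = 55.3°C ✓ — passes.

Primer 5 only.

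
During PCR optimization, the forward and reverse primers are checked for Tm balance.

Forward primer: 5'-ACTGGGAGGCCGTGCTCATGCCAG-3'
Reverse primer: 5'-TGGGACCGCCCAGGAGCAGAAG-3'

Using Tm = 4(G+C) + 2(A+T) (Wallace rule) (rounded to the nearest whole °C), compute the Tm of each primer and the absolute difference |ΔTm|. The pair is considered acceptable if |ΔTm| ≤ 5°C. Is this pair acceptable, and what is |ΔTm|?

|ΔTm| = 6°C; the pair is not acceptable.

Forward: A=4 T=4 G=9 C=7 → Tm = 2·8 + 4·16 = 80°C.
Reverse: A=6 T=1 G=9 C=6 → Tm = 2·7 + 4·15 = 74°C.
|ΔTm| = |80 − 74| = 6°C, > 5°C.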